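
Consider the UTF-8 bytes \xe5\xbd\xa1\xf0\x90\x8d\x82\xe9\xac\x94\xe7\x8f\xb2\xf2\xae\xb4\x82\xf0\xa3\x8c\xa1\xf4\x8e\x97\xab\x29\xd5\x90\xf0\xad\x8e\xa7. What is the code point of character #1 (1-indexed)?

U+5F61

Offset 0: leading byte 0xE5 = 11100101 → 3-byte char #1 = E5 BD A1.
Leading byte 0xE5 = 11100101 matches 1110xxxx → 3-byte sequence.
Byte 1: 0xE5 = 11100101, payload 0101 (4 bits).
Byte 2: 0xBD = 10111101 (10xxxxxx ✓), payload 111101.
Byte 3: 0xA1 = 10100001 (10xxxxxx ✓), payload 100001.
Concatenate: 0101111101100001 = 0x5F61 (16 bits → U+5F61).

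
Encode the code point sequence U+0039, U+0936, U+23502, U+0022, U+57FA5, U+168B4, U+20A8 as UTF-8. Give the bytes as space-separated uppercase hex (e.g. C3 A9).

39 E0 A4 B6 F0 A3 94 82 22 F1 97 BE A5 F0 96 A2 B4 E2 82 A8

U+0039: 1-byte form → 39.
U+0936: 3-byte form → E0 A4 B6.
U+23502: 4-byte form → F0 A3 94 82.
U+0022: 1-byte form → 22.
U+57FA5: 4-byte form → F1 97 BE A5.
U+168B4: 4-byte form → F0 96 A2 B4.
U+20A8: 3-byte form → E2 82 A8.
Concatenated (20 bytes): 39 E0 A4 B6 F0 A3 94 82 22 F1 97 BE A5 F0 96 A2 B4 E2 82 A8.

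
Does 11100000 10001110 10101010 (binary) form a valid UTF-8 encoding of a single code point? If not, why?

Leading byte 0xE0 = 11100000 → 3-byte form.
Continuation bytes all match 10xxxxxx. Payload decodes to 0x3AA.
But 0x3AA < 0x800, the minimum for a 3-byte sequence — this is an overlong encoding.

invalid (overlong encoding)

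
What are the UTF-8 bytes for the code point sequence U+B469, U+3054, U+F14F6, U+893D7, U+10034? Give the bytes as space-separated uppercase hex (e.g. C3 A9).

EB 91 A9 E3 81 94 F3 B1 93 B6 F2 89 8F 97 F0 90 80 B4

U+B469: 3-byte form → EB 91 A9.
U+3054: 3-byte form → E3 81 94.
U+F14F6: 4-byte form → F3 B1 93 B6.
U+893D7: 4-byte form → F2 89 8F 97.
U+10034: 4-byte form → F0 90 80 B4.
Concatenated (18 bytes): EB 91 A9 E3 81 94 F3 B1 93 B6 F2 89 8F 97 F0 90 80 B4.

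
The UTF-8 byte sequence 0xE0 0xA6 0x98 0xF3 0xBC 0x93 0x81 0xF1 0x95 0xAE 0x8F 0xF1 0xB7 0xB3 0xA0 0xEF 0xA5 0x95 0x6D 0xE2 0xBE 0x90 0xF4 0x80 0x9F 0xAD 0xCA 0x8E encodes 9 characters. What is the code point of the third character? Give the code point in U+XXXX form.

U+55B8F

Offset 0: leading byte 0xE0 = 11100000 → 3-byte char #1 = E0 A6 98.
Offset 3: leading byte 0xF3 = 11110011 → 4-byte char #2 = F3 BC 93 81.
Offset 7: leading byte 0xF1 = 11110001 → 4-byte char #3 = F1 95 AE 8F.
Leading byte 0xF1 = 11110001 matches 11110xxx → 4-byte sequence.
Byte 1: 0xF1 = 11110001, payload 001 (3 bits).
Byte 2: 0x95 = 10010101 (10xxxxxx ✓), payload 010101.
Byte 3: 0xAE = 10101110 (10xxxxxx ✓), payload 101110.
Byte 4: 0x8F = 10001111 (10xxxxxx ✓), payload 001111.
Concatenate: 001010101101110001111 = 0x55B8F (21 bits → U+55B8F).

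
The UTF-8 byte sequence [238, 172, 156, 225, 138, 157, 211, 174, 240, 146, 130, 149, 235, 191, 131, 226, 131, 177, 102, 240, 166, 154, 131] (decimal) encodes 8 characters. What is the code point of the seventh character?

U+0066

Offset 0: leading byte 0xEE = 11101110 → 3-byte char #1 = EE AC 9C.
Offset 3: leading byte 0xE1 = 11100001 → 3-byte char #2 = E1 8A 9D.
Offset 6: leading byte 0xD3 = 11010011 → 2-byte char #3 = D3 AE.
Offset 8: leading byte 0xF0 = 11110000 → 4-byte char #4 = F0 92 82 95.
Offset 12: leading byte 0xEB = 11101011 → 3-byte char #5 = EB BF 83.
Offset 15: leading byte 0xE2 = 11100010 → 3-byte char #6 = E2 83 B1.
Offset 18: leading byte 0x66 = 01100110 → 1-byte char #7 = 66.
Leading byte 0x66 = 01100110 matches 0xxxxxxx → 1-byte sequence.
Byte 1: 0x66 = 01100110, payload 1100110 (7 bits).
Concatenate: 1100110 = 0x66 (7 bits → U+0066).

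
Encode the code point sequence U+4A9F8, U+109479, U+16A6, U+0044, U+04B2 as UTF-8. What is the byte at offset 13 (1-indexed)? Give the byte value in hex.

0xD2

1-indexed offset 13 is 0-indexed offset 12.
U+4A9F8 → 4-byte form F1 8A A7 B8 at offsets 0–3.
U+109479 → 4-byte form F4 89 91 B9 at offsets 4–7.
U+16A6 → 3-byte form E1 9A A6 at offsets 8–10.
U+0044 → 1-byte form 44 at offsets 11–11.
U+04B2 → 2-byte form D2 B2 at offsets 12–13.
Offset 12 falls in char 5's range; it's byte 1 of D2 B2 = 0xD2.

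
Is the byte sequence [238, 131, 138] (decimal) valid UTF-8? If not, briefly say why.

valid

Leading byte 0xEE = 11101110 → 3-byte form.
Continuation bytes 0x83=10000011, 0x8A=10001010 all match 10xxxxxx.
Decoded value 0xE0CA is ≥ 0x800 (shortest form) and not a surrogate.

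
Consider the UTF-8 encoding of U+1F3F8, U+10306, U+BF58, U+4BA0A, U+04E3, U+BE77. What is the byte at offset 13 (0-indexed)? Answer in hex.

0xA8

U+1F3F8 → 4-byte form F0 9F 8F B8 at offsets 0–3.
U+10306 → 4-byte form F0 90 8C 86 at offsets 4–7.
U+BF58 → 3-byte form EB BD 98 at offsets 8–10.
U+4BA0A → 4-byte form F1 8B A8 8A at offsets 11–14.
Offset 13 falls in char 4's range; it's byte 3 of F1 8B A8 8A = 0xA8.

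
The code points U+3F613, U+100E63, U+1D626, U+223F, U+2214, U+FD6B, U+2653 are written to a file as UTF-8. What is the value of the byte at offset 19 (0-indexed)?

0xB5

U+3F613 → 4-byte form F0 BF 98 93 at offsets 0–3.
U+100E63 → 4-byte form F4 80 B9 A3 at offsets 4–7.
U+1D626 → 4-byte form F0 9D 98 A6 at offsets 8–11.
U+223F → 3-byte form E2 88 BF at offsets 12–14.
U+2214 → 3-byte form E2 88 94 at offsets 15–17.
U+FD6B → 3-byte form EF B5 AB at offsets 18–20.
Offset 19 falls in char 6's range; it's byte 2 of EF B5 AB = 0xB5.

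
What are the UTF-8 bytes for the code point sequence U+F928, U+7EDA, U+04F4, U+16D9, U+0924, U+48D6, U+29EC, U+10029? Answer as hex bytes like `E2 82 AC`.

EF A4 A8 E7 BB 9A D3 B4 E1 9B 99 E0 A4 A4 E4 A3 96 E2 A7 AC F0 90 80 A9

U+F928: 3-byte form → EF A4 A8.
U+7EDA: 3-byte form → E7 BB 9A.
U+04F4: 2-byte form → D3 B4.
U+16D9: 3-byte form → E1 9B 99.
U+0924: 3-byte form → E0 A4 A4.
U+48D6: 3-byte form → E4 A3 96.
U+29EC: 3-byte form → E2 A7 AC.
U+10029: 4-byte form → F0 90 80 A9.
Concatenated (24 bytes): EF A4 A8 E7 BB 9A D3 B4 E1 9B 99 E0 A4 A4 E4 A3 96 E2 A7 AC F0 90 80 A9.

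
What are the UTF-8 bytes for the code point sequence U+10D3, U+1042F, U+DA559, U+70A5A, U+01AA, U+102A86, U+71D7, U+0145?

E1 83 93 F0 90 90 AF F3 9A 95 99 F1 B0 A9 9A C6 AA F4 82 AA 86 E7 87 97 C5 85

U+10D3: 3-byte form → E1 83 93.
U+1042F: 4-byte form → F0 90 90 AF.
U+DA559: 4-byte form → F3 9A 95 99.
U+70A5A: 4-byte form → F1 B0 A9 9A.
U+01AA: 2-byte form → C6 AA.
U+102A86: 4-byte form → F4 82 AA 86.
U+71D7: 3-byte form → E7 87 97.
U+0145: 2-byte form → C5 85.
Concatenated (26 bytes): E1 83 93 F0 90 90 AF F3 9A 95 99 F1 B0 A9 9A C6 AA F4 82 AA 86 E7 87 97 C5 85.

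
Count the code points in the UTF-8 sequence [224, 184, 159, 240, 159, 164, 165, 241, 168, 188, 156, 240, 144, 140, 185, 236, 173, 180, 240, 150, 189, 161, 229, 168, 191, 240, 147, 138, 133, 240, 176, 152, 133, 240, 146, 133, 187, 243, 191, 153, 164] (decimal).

11

Byte at offset 0: 0xE0 = 11100000 → 3-byte char (#1). Advance 3.
Byte at offset 3: 0xF0 = 11110000 → 4-byte char (#2). Advance 4.
Byte at offset 7: 0xF1 = 11110001 → 4-byte char (#3). Advance 4.
Byte at offset 11: 0xF0 = 11110000 → 4-byte char (#4). Advance 4.
Byte at offset 15: 0xEC = 11101100 → 3-byte char (#5). Advance 3.
Byte at offset 18: 0xF0 = 11110000 → 4-byte char (#6). Advance 4.
Byte at offset 22: 0xE5 = 11100101 → 3-byte char (#7). Advance 3.
Byte at offset 25: 0xF0 = 11110000 → 4-byte char (#8). Advance 4.
Byte at offset 29: 0xF0 = 11110000 → 4-byte char (#9). Advance 4.
Byte at offset 33: 0xF0 = 11110000 → 4-byte char (#10). Advance 4.
Byte at offset 37: 0xF3 = 11110011 → 4-byte char (#11). Advance 4.
Reached end at offset 41 after 11 code points.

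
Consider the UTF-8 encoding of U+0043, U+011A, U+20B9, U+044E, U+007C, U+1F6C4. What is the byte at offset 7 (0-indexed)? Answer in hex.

U+0043 → 1-byte form 43 at offsets 0–0.
U+011A → 2-byte form C4 9A at offsets 1–2.
U+20B9 → 3-byte form E2 82 B9 at offsets 3–5.
U+044E → 2-byte form D1 8E at offsets 6–7.
Offset 7 falls in char 4's range; it's byte 2 of D1 8E = 0x8E.

0x8E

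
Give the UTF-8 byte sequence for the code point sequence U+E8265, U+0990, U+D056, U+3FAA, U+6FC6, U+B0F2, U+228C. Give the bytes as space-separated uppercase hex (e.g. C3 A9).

F3 A8 89 A5 E0 A6 90 ED 81 96 E3 BE AA E6 BF 86 EB 83 B2 E2 8A 8C

U+E8265: 4-byte form → F3 A8 89 A5.
U+0990: 3-byte form → E0 A6 90.
U+D056: 3-byte form → ED 81 96.
U+3FAA: 3-byte form → E3 BE AA.
U+6FC6: 3-byte form → E6 BF 86.
U+B0F2: 3-byte form → EB 83 B2.
U+228C: 3-byte form → E2 8A 8C.
Concatenated (22 bytes): F3 A8 89 A5 E0 A6 90 ED 81 96 E3 BE AA E6 BF 86 EB 83 B2 E2 8A 8C.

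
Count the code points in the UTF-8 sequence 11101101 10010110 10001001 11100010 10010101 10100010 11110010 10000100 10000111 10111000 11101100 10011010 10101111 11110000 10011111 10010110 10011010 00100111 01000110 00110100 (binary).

Byte at offset 0: 0xED = 11101101 → 3-byte char (#1). Advance 3.
Byte at offset 3: 0xE2 = 11100010 → 3-byte char (#2). Advance 3.
Byte at offset 6: 0xF2 = 11110010 → 4-byte char (#3). Advance 4.
Byte at offset 10: 0xEC = 11101100 → 3-byte char (#4). Advance 3.
Byte at offset 13: 0xF0 = 11110000 → 4-byte char (#5). Advance 4.
Byte at offset 17: 0x27 = 00100111 → 1-byte char (#6). Advance 1.
Byte at offset 18: 0x46 = 01000110 → 1-byte char (#7). Advance 1.
Byte at offset 19: 0x34 = 00110100 → 1-byte char (#8). Advance 1.
Reached end at offset 20 after 8 code points.

8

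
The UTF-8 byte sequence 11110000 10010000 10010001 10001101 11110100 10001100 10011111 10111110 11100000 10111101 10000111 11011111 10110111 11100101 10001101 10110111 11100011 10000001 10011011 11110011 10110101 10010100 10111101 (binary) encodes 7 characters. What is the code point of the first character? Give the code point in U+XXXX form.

U+1044D

Offset 0: leading byte 0xF0 = 11110000 → 4-byte char #1 = F0 90 91 8D.
Leading byte 0xF0 = 11110000 matches 11110xxx → 4-byte sequence.
Byte 1: 0xF0 = 11110000, payload 000 (3 bits).
Byte 2: 0x90 = 10010000 (10xxxxxx ✓), payload 010000.
Byte 3: 0x91 = 10010001 (10xxxxxx ✓), payload 010001.
Byte 4: 0x8D = 10001101 (10xxxxxx ✓), payload 001101.
Concatenate: 000010000010001001101 = 0x1044D (21 bits → U+1044D).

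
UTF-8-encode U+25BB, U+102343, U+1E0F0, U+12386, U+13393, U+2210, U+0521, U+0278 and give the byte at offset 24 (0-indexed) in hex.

U+25BB → 3-byte form E2 96 BB at offsets 0–2.
U+102343 → 4-byte form F4 82 8D 83 at offsets 3–6.
U+1E0F0 → 4-byte form F0 9E 83 B0 at offsets 7–10.
U+12386 → 4-byte form F0 92 8E 86 at offsets 11–14.
U+13393 → 4-byte form F0 93 8E 93 at offsets 15–18.
U+2210 → 3-byte form E2 88 90 at offsets 19–21.
U+0521 → 2-byte form D4 A1 at offsets 22–23.
U+0278 → 2-byte form C9 B8 at offsets 24–25.
Offset 24 falls in char 8's range; it's byte 1 of C9 B8 = 0xC9.

0xC9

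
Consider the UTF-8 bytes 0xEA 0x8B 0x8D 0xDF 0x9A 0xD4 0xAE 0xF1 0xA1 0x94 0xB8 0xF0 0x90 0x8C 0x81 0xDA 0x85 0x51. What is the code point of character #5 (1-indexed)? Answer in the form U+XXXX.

U+10301

Offset 0: leading byte 0xEA = 11101010 → 3-byte char #1 = EA 8B 8D.
Offset 3: leading byte 0xDF = 11011111 → 2-byte char #2 = DF 9A.
Offset 5: leading byte 0xD4 = 11010100 → 2-byte char #3 = D4 AE.
Offset 7: leading byte 0xF1 = 11110001 → 4-byte char #4 = F1 A1 94 B8.
Offset 11: leading byte 0xF0 = 11110000 → 4-byte char #5 = F0 90 8C 81.
Leading byte 0xF0 = 11110000 matches 11110xxx → 4-byte sequence.
Byte 1: 0xF0 = 11110000, payload 000 (3 bits).
Byte 2: 0x90 = 10010000 (10xxxxxx ✓), payload 010000.
Byte 3: 0x8C = 10001100 (10xxxxxx ✓), payload 001100.
Byte 4: 0x81 = 10000001 (10xxxxxx ✓), payload 000001.
Concatenate: 000010000001100000001 = 0x10301 (21 bits → U+10301).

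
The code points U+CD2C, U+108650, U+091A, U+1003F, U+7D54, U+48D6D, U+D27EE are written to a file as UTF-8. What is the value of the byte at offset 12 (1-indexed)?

0x90

1-indexed offset 12 is 0-indexed offset 11.
U+CD2C → 3-byte form EC B4 AC at offsets 0–2.
U+108650 → 4-byte form F4 88 99 90 at offsets 3–6.
U+091A → 3-byte form E0 A4 9A at offsets 7–9.
U+1003F → 4-byte form F0 90 80 BF at offsets 10–13.
Offset 11 falls in char 4's range; it's byte 2 of F0 90 80 BF = 0x90.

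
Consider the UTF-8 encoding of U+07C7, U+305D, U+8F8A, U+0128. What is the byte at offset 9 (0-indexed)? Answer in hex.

U+07C7 → 2-byte form DF 87 at offsets 0–1.
U+305D → 3-byte form E3 81 9D at offsets 2–4.
U+8F8A → 3-byte form E8 BE 8A at offsets 5–7.
U+0128 → 2-byte form C4 A8 at offsets 8–9.
Offset 9 falls in char 4's range; it's byte 2 of C4 A8 = 0xA8.

0xA8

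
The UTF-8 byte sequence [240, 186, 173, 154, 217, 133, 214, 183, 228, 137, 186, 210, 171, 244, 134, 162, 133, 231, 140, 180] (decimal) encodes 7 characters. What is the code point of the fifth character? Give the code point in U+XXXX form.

U+04AB

Offset 0: leading byte 0xF0 = 11110000 → 4-byte char #1 = F0 BA AD 9A.
Offset 4: leading byte 0xD9 = 11011001 → 2-byte char #2 = D9 85.
Offset 6: leading byte 0xD6 = 11010110 → 2-byte char #3 = D6 B7.
Offset 8: leading byte 0xE4 = 11100100 → 3-byte char #4 = E4 89 BA.
Offset 11: leading byte 0xD2 = 11010010 → 2-byte char #5 = D2 AB.
Leading byte 0xD2 = 11010010 matches 110xxxxx → 2-byte sequence.
Byte 1: 0xD2 = 11010010, payload 10010 (5 bits).
Byte 2: 0xAB = 10101011 (10xxxxxx ✓), payload 101011.
Concatenate: 10010101011 = 0x4AB (11 bits → U+04AB).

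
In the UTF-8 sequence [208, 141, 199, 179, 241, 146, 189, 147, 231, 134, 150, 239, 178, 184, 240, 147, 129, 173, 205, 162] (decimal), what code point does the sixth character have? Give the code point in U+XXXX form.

Offset 0: leading byte 0xD0 = 11010000 → 2-byte char #1 = D0 8D.
Offset 2: leading byte 0xC7 = 11000111 → 2-byte char #2 = C7 B3.
Offset 4: leading byte 0xF1 = 11110001 → 4-byte char #3 = F1 92 BD 93.
Offset 8: leading byte 0xE7 = 11100111 → 3-byte char #4 = E7 86 96.
Offset 11: leading byte 0xEF = 11101111 → 3-byte char #5 = EF B2 B8.
Offset 14: leading byte 0xF0 = 11110000 → 4-byte char #6 = F0 93 81 AD.
Leading byte 0xF0 = 11110000 matches 11110xxx → 4-byte sequence.
Byte 1: 0xF0 = 11110000, payload 000 (3 bits).
Byte 2: 0x93 = 10010011 (10xxxxxx ✓), payload 010011.
Byte 3: 0x81 = 10000001 (10xxxxxx ✓), payload 000001.
Byte 4: 0xAD = 10101101 (10xxxxxx ✓), payload 101101.
Concatenate: 000010011000001101101 = 0x1306D (21 bits → U+1306D).

U+1306D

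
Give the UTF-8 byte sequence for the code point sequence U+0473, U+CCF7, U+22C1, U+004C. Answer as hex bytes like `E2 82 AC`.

U+0473: 2-byte form → D1 B3.
U+CCF7: 3-byte form → EC B3 B7.
U+22C1: 3-byte form → E2 8B 81.
U+004C: 1-byte form → 4C.
Concatenated (9 bytes): D1 B3 EC B3 B7 E2 8B 81 4C.

D1 B3 EC B3 B7 E2 8B 81 4C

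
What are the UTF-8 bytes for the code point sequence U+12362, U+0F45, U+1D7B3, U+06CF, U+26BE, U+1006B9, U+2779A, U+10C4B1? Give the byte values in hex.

F0 92 8D A2 E0 BD 85 F0 9D 9E B3 DB 8F E2 9A BE F4 80 9A B9 F0 A7 9E 9A F4 8C 92 B1

U+12362: 4-byte form → F0 92 8D A2.
U+0F45: 3-byte form → E0 BD 85.
U+1D7B3: 4-byte form → F0 9D 9E B3.
U+06CF: 2-byte form → DB 8F.
U+26BE: 3-byte form → E2 9A BE.
U+1006B9: 4-byte form → F4 80 9A B9.
U+2779A: 4-byte form → F0 A7 9E 9A.
U+10C4B1: 4-byte form → F4 8C 92 B1.
Concatenated (28 bytes): F0 92 8D A2 E0 BD 85 F0 9D 9E B3 DB 8F E2 9A BE F4 80 9A B9 F0 A7 9E 9A F4 8C 92 B1.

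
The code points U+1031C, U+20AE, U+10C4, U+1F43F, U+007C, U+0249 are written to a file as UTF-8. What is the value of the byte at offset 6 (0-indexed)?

U+1031C → 4-byte form F0 90 8C 9C at offsets 0–3.
U+20AE → 3-byte form E2 82 AE at offsets 4–6.
Offset 6 falls in char 2's range; it's byte 3 of E2 82 AE = 0xAE.

0xAE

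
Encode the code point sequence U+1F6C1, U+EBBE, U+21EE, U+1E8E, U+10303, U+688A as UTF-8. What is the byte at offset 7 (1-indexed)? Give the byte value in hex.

0xBE

1-indexed offset 7 is 0-indexed offset 6.
U+1F6C1 → 4-byte form F0 9F 9B 81 at offsets 0–3.
U+EBBE → 3-byte form EE AE BE at offsets 4–6.
Offset 6 falls in char 2's range; it's byte 3 of EE AE BE = 0xBE.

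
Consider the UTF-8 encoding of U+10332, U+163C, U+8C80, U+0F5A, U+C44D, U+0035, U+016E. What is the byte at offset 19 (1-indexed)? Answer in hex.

0xAE

1-indexed offset 19 is 0-indexed offset 18.
U+10332 → 4-byte form F0 90 8C B2 at offsets 0–3.
U+163C → 3-byte form E1 98 BC at offsets 4–6.
U+8C80 → 3-byte form E8 B2 80 at offsets 7–9.
U+0F5A → 3-byte form E0 BD 9A at offsets 10–12.
U+C44D → 3-byte form EC 91 8D at offsets 13–15.
U+0035 → 1-byte form 35 at offsets 16–16.
U+016E → 2-byte form C5 AE at offsets 17–18.
Offset 18 falls in char 7's range; it's byte 2 of C5 AE = 0xAE.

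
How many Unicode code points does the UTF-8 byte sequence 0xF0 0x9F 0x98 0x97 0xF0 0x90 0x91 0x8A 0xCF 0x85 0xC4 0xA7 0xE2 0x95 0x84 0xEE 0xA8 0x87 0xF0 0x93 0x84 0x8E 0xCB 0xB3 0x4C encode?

Byte at offset 0: 0xF0 = 11110000 → 4-byte char (#1). Advance 4.
Byte at offset 4: 0xF0 = 11110000 → 4-byte char (#2). Advance 4.
Byte at offset 8: 0xCF = 11001111 → 2-byte char (#3). Advance 2.
Byte at offset 10: 0xC4 = 11000100 → 2-byte char (#4). Advance 2.
Byte at offset 12: 0xE2 = 11100010 → 3-byte char (#5). Advance 3.
Byte at offset 15: 0xEE = 11101110 → 3-byte char (#6). Advance 3.
Byte at offset 18: 0xF0 = 11110000 → 4-byte char (#7). Advance 4.
Byte at offset 22: 0xCB = 11001011 → 2-byte char (#8). Advance 2.
Byte at offset 24: 0x4C = 01001100 → 1-byte char (#9). Advance 1.
Reached end at offset 25 after 9 code points.

9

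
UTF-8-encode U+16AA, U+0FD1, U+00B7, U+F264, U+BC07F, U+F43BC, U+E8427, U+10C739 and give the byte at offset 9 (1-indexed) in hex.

1-indexed offset 9 is 0-indexed offset 8.
U+16AA → 3-byte form E1 9A AA at offsets 0–2.
U+0FD1 → 3-byte form E0 BF 91 at offsets 3–5.
U+00B7 → 2-byte form C2 B7 at offsets 6–7.
U+F264 → 3-byte form EF 89 A4 at offsets 8–10.
Offset 8 falls in char 4's range; it's byte 1 of EF 89 A4 = 0xEF.

0xEF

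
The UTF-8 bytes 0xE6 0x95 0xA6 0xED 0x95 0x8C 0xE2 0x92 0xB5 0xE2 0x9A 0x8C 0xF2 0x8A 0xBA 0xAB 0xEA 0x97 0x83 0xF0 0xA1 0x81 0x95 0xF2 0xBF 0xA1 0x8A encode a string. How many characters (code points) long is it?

Byte at offset 0: 0xE6 = 11100110 → 3-byte char (#1). Advance 3.
Byte at offset 3: 0xED = 11101101 → 3-byte char (#2). Advance 3.
Byte at offset 6: 0xE2 = 11100010 → 3-byte char (#3). Advance 3.
Byte at offset 9: 0xE2 = 11100010 → 3-byte char (#4). Advance 3.
Byte at offset 12: 0xF2 = 11110010 → 4-byte char (#5). Advance 4.
Byte at offset 16: 0xEA = 11101010 → 3-byte char (#6). Advance 3.
Byte at offset 19: 0xF0 = 11110000 → 4-byte char (#7). Advance 4.
Byte at offset 23: 0xF2 = 11110010 → 4-byte char (#8). Advance 4.
Reached end at offset 27 after 8 code points.

8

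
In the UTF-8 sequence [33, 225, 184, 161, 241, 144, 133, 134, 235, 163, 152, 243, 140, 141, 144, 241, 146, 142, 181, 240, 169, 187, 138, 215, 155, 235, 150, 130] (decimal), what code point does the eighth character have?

U+05DB

Offset 0: leading byte 0x21 = 00100001 → 1-byte char #1 = 21.
Offset 1: leading byte 0xE1 = 11100001 → 3-byte char #2 = E1 B8 A1.
Offset 4: leading byte 0xF1 = 11110001 → 4-byte char #3 = F1 90 85 86.
Offset 8: leading byte 0xEB = 11101011 → 3-byte char #4 = EB A3 98.
Offset 11: leading byte 0xF3 = 11110011 → 4-byte char #5 = F3 8C 8D 90.
Offset 15: leading byte 0xF1 = 11110001 → 4-byte char #6 = F1 92 8E B5.
Offset 19: leading byte 0xF0 = 11110000 → 4-byte char #7 = F0 A9 BB 8A.
Offset 23: leading byte 0xD7 = 11010111 → 2-byte char #8 = D7 9B.
Leading byte 0xD7 = 11010111 matches 110xxxxx → 2-byte sequence.
Byte 1: 0xD7 = 11010111, payload 10111 (5 bits).
Byte 2: 0x9B = 10011011 (10xxxxxx ✓), payload 011011.
Concatenate: 10111011011 = 0x5DB (11 bits → U+05DB).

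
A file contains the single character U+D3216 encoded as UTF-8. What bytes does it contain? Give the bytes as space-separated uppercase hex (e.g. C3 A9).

U+D3216 = 0xD3216 = 864790 decimal. In range U+10000–U+10FFFF → 4-byte form: 11110xxx 10xxxxxx 10xxxxxx 10xxxxxx.
Binary (21 bits): 011010011001000010110.
Split 3+6+6+6: 011 | 010011 | 001000 | 010110.
Byte 1: 11110011 = 0xF3.
Byte 2: 10010011 = 0x93.
Byte 3: 10001000 = 0x88.
Byte 4: 10010110 = 0x96.

F3 93 88 96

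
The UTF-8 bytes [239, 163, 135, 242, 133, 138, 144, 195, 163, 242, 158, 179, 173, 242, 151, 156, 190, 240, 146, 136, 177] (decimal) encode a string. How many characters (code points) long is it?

Byte at offset 0: 0xEF = 11101111 → 3-byte char (#1). Advance 3.
Byte at offset 3: 0xF2 = 11110010 → 4-byte char (#2). Advance 4.
Byte at offset 7: 0xC3 = 11000011 → 2-byte char (#3). Advance 2.
Byte at offset 9: 0xF2 = 11110010 → 4-byte char (#4). Advance 4.
Byte at offset 13: 0xF2 = 11110010 → 4-byte char (#5). Advance 4.
Byte at offset 17: 0xF0 = 11110000 → 4-byte char (#6). Advance 4.
Reached end at offset 21 after 6 code points.

6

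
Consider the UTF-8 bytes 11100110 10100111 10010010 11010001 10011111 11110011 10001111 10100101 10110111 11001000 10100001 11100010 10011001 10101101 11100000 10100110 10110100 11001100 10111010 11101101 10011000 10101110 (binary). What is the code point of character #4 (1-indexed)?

Offset 0: leading byte 0xE6 = 11100110 → 3-byte char #1 = E6 A7 92.
Offset 3: leading byte 0xD1 = 11010001 → 2-byte char #2 = D1 9F.
Offset 5: leading byte 0xF3 = 11110011 → 4-byte char #3 = F3 8F A5 B7.
Offset 9: leading byte 0xC8 = 11001000 → 2-byte char #4 = C8 A1.
Leading byte 0xC8 = 11001000 matches 110xxxxx → 2-byte sequence.
Byte 1: 0xC8 = 11001000, payload 01000 (5 bits).
Byte 2: 0xA1 = 10100001 (10xxxxxx ✓), payload 100001.
Concatenate: 01000100001 = 0x221 (11 bits → U+0221).

U+0221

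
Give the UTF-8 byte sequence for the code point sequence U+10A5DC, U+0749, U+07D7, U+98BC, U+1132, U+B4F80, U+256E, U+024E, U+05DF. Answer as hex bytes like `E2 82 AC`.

F4 8A 97 9C DD 89 DF 97 E9 A2 BC E1 84 B2 F2 B4 BE 80 E2 95 AE C9 8E D7 9F

U+10A5DC: 4-byte form → F4 8A 97 9C.
U+0749: 2-byte form → DD 89.
U+07D7: 2-byte form → DF 97.
U+98BC: 3-byte form → E9 A2 BC.
U+1132: 3-byte form → E1 84 B2.
U+B4F80: 4-byte form → F2 B4 BE 80.
U+256E: 3-byte form → E2 95 AE.
U+024E: 2-byte form → C9 8E.
U+05DF: 2-byte form → D7 9F.
Concatenated (25 bytes): F4 8A 97 9C DD 89 DF 97 E9 A2 BC E1 84 B2 F2 B4 BE 80 E2 95 AE C9 8E D7 9F.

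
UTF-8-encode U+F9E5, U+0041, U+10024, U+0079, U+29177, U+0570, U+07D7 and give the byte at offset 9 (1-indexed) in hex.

0x79

1-indexed offset 9 is 0-indexed offset 8.
U+F9E5 → 3-byte form EF A7 A5 at offsets 0–2.
U+0041 → 1-byte form 41 at offsets 3–3.
U+10024 → 4-byte form F0 90 80 A4 at offsets 4–7.
U+0079 → 1-byte form 79 at offsets 8–8.
Offset 8 falls in char 4's range; it's byte 1 of 79 = 0x79.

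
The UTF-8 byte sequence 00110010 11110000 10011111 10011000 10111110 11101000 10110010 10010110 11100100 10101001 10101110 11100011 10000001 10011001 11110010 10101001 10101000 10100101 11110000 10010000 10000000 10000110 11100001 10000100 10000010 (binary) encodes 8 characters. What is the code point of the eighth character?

Offset 0: leading byte 0x32 = 00110010 → 1-byte char #1 = 32.
Offset 1: leading byte 0xF0 = 11110000 → 4-byte char #2 = F0 9F 98 BE.
Offset 5: leading byte 0xE8 = 11101000 → 3-byte char #3 = E8 B2 96.
Offset 8: leading byte 0xE4 = 11100100 → 3-byte char #4 = E4 A9 AE.
Offset 11: leading byte 0xE3 = 11100011 → 3-byte char #5 = E3 81 99.
Offset 14: leading byte 0xF2 = 11110010 → 4-byte char #6 = F2 A9 A8 A5.
Offset 18: leading byte 0xF0 = 11110000 → 4-byte char #7 = F0 90 80 86.
Offset 22: leading byte 0xE1 = 11100001 → 3-byte char #8 = E1 84 82.
Leading byte 0xE1 = 11100001 matches 1110xxxx → 3-byte sequence.
Byte 1: 0xE1 = 11100001, payload 0001 (4 bits).
Byte 2: 0x84 = 10000100 (10xxxxxx ✓), payload 000100.
Byte 3: 0x82 = 10000010 (10xxxxxx ✓), payload 000010.
Concatenate: 0001000100000010 = 0x1102 (16 bits → U+1102).

U+1102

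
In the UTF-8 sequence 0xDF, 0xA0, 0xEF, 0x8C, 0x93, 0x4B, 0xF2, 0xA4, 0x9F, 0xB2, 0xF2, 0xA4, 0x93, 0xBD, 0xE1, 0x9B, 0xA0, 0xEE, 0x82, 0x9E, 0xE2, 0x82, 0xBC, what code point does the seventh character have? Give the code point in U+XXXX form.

U+E09E

Offset 0: leading byte 0xDF = 11011111 → 2-byte char #1 = DF A0.
Offset 2: leading byte 0xEF = 11101111 → 3-byte char #2 = EF 8C 93.
Offset 5: leading byte 0x4B = 01001011 → 1-byte char #3 = 4B.
Offset 6: leading byte 0xF2 = 11110010 → 4-byte char #4 = F2 A4 9F B2.
Offset 10: leading byte 0xF2 = 11110010 → 4-byte char #5 = F2 A4 93 BD.
Offset 14: leading byte 0xE1 = 11100001 → 3-byte char #6 = E1 9B A0.
Offset 17: leading byte 0xEE = 11101110 → 3-byte char #7 = EE 82 9E.
Leading byte 0xEE = 11101110 matches 1110xxxx → 3-byte sequence.
Byte 1: 0xEE = 11101110, payload 1110 (4 bits).
Byte 2: 0x82 = 10000010 (10xxxxxx ✓), payload 000010.
Byte 3: 0x9E = 10011110 (10xxxxxx ✓), payload 011110.
Concatenate: 1110000010011110 = 0xE09E (16 bits → U+E09E).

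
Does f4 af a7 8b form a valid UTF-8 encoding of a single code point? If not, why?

invalid (encodes a value above U+10FFFF)

Leading byte 0xF4 = 11110100 → 4-byte form.
Payload = 0x12F9CB, which exceeds U+10FFFF, the maximum Unicode code point. (Leading bytes F5–FF, or F4 followed by ≥ 0x90, are invalid.)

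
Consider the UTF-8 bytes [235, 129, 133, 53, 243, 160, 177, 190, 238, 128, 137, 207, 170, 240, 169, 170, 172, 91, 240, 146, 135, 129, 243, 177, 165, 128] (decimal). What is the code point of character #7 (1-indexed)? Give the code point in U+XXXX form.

Offset 0: leading byte 0xEB = 11101011 → 3-byte char #1 = EB 81 85.
Offset 3: leading byte 0x35 = 00110101 → 1-byte char #2 = 35.
Offset 4: leading byte 0xF3 = 11110011 → 4-byte char #3 = F3 A0 B1 BE.
Offset 8: leading byte 0xEE = 11101110 → 3-byte char #4 = EE 80 89.
Offset 11: leading byte 0xCF = 11001111 → 2-byte char #5 = CF AA.
Offset 13: leading byte 0xF0 = 11110000 → 4-byte char #6 = F0 A9 AA AC.
Offset 17: leading byte 0x5B = 01011011 → 1-byte char #7 = 5B.
Leading byte 0x5B = 01011011 matches 0xxxxxxx → 1-byte sequence.
Byte 1: 0x5B = 01011011, payload 1011011 (7 bits).
Concatenate: 1011011 = 0x5B (7 bits → U+005B).

U+005B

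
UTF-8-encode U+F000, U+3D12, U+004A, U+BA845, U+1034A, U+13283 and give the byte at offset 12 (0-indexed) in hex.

0x90

U+F000 → 3-byte form EF 80 80 at offsets 0–2.
U+3D12 → 3-byte form E3 B4 92 at offsets 3–5.
U+004A → 1-byte form 4A at offsets 6–6.
U+BA845 → 4-byte form F2 BA A1 85 at offsets 7–10.
U+1034A → 4-byte form F0 90 8D 8A at offsets 11–14.
Offset 12 falls in char 5's range; it's byte 2 of F0 90 8D 8A = 0x90.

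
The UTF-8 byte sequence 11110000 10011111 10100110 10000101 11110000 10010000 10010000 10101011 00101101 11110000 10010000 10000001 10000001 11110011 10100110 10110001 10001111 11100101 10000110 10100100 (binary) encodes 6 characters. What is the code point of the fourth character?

Offset 0: leading byte 0xF0 = 11110000 → 4-byte char #1 = F0 9F A6 85.
Offset 4: leading byte 0xF0 = 11110000 → 4-byte char #2 = F0 90 90 AB.
Offset 8: leading byte 0x2D = 00101101 → 1-byte char #3 = 2D.
Offset 9: leading byte 0xF0 = 11110000 → 4-byte char #4 = F0 90 81 81.
Leading byte 0xF0 = 11110000 matches 11110xxx → 4-byte sequence.
Byte 1: 0xF0 = 11110000, payload 000 (3 bits).
Byte 2: 0x90 = 10010000 (10xxxxxx ✓), payload 010000.
Byte 3: 0x81 = 10000001 (10xxxxxx ✓), payload 000001.
Byte 4: 0x81 = 10000001 (10xxxxxx ✓), payload 000001.
Concatenate: 000010000000001000001 = 0x10041 (21 bits → U+10041).

U+10041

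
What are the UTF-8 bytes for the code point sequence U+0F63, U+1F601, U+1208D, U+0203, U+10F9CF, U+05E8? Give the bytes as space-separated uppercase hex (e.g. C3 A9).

U+0F63: 3-byte form → E0 BD A3.
U+1F601: 4-byte form → F0 9F 98 81.
U+1208D: 4-byte form → F0 92 82 8D.
U+0203: 2-byte form → C8 83.
U+10F9CF: 4-byte form → F4 8F A7 8F.
U+05E8: 2-byte form → D7 A8.
Concatenated (19 bytes): E0 BD A3 F0 9F 98 81 F0 92 82 8D C8 83 F4 8F A7 8F D7 A8.

E0 BD A3 F0 9F 98 81 F0 92 82 8D C8 83 F4 8F A7 8F D7 A8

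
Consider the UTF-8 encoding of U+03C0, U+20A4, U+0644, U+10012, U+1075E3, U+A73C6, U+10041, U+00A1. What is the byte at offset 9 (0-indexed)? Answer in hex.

U+03C0 → 2-byte form CF 80 at offsets 0–1.
U+20A4 → 3-byte form E2 82 A4 at offsets 2–4.
U+0644 → 2-byte form D9 84 at offsets 5–6.
U+10012 → 4-byte form F0 90 80 92 at offsets 7–10.
Offset 9 falls in char 4's range; it's byte 3 of F0 90 80 92 = 0x80.

0x80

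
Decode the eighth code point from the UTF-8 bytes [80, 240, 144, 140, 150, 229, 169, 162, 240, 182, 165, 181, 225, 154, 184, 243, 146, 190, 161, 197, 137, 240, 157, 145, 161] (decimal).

Offset 0: leading byte 0x50 = 01010000 → 1-byte char #1 = 50.
Offset 1: leading byte 0xF0 = 11110000 → 4-byte char #2 = F0 90 8C 96.
Offset 5: leading byte 0xE5 = 11100101 → 3-byte char #3 = E5 A9 A2.
Offset 8: leading byte 0xF0 = 11110000 → 4-byte char #4 = F0 B6 A5 B5.
Offset 12: leading byte 0xE1 = 11100001 → 3-byte char #5 = E1 9A B8.
Offset 15: leading byte 0xF3 = 11110011 → 4-byte char #6 = F3 92 BE A1.
Offset 19: leading byte 0xC5 = 11000101 → 2-byte char #7 = C5 89.
Offset 21: leading byte 0xF0 = 11110000 → 4-byte char #8 = F0 9D 91 A1.
Leading byte 0xF0 = 11110000 matches 11110xxx → 4-byte sequence.
Byte 1: 0xF0 = 11110000, payload 000 (3 bits).
Byte 2: 0x9D = 10011101 (10xxxxxx ✓), payload 011101.
Byte 3: 0x91 = 10010001 (10xxxxxx ✓), payload 010001.
Byte 4: 0xA1 = 10100001 (10xxxxxx ✓), payload 100001.
Concatenate: 000011101010001100001 = 0x1D461 (21 bits → U+1D461).

U+1D461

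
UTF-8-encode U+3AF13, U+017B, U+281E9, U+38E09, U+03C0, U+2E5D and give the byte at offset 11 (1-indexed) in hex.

0xF0

1-indexed offset 11 is 0-indexed offset 10.
U+3AF13 → 4-byte form F0 BA BC 93 at offsets 0–3.
U+017B → 2-byte form C5 BB at offsets 4–5.
U+281E9 → 4-byte form F0 A8 87 A9 at offsets 6–9.
U+38E09 → 4-byte form F0 B8 B8 89 at offsets 10–13.
Offset 10 falls in char 4's range; it's byte 1 of F0 B8 B8 89 = 0xF0.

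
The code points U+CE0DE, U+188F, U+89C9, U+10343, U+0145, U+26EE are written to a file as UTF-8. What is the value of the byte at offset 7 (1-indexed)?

1-indexed offset 7 is 0-indexed offset 6.
U+CE0DE → 4-byte form F3 8E 83 9E at offsets 0–3.
U+188F → 3-byte form E1 A2 8F at offsets 4–6.
Offset 6 falls in char 2's range; it's byte 3 of E1 A2 8F = 0x8F.

0x8F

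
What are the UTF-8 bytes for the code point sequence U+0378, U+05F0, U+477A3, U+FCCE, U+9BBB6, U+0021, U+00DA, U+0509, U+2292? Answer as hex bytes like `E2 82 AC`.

CD B8 D7 B0 F1 87 9E A3 EF B3 8E F2 9B AE B6 21 C3 9A D4 89 E2 8A 92

U+0378: 2-byte form → CD B8.
U+05F0: 2-byte form → D7 B0.
U+477A3: 4-byte form → F1 87 9E A3.
U+FCCE: 3-byte form → EF B3 8E.
U+9BBB6: 4-byte form → F2 9B AE B6.
U+0021: 1-byte form → 21.
U+00DA: 2-byte form → C3 9A.
U+0509: 2-byte form → D4 89.
U+2292: 3-byte form → E2 8A 92.
Concatenated (23 bytes): CD B8 D7 B0 F1 87 9E A3 EF B3 8E F2 9B AE B6 21 C3 9A D4 89 E2 8A 92.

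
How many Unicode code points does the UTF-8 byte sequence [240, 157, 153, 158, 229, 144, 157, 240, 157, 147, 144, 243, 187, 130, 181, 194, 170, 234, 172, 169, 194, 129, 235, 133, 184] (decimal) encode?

Byte at offset 0: 0xF0 = 11110000 → 4-byte char (#1). Advance 4.
Byte at offset 4: 0xE5 = 11100101 → 3-byte char (#2). Advance 3.
Byte at offset 7: 0xF0 = 11110000 → 4-byte char (#3). Advance 4.
Byte at offset 11: 0xF3 = 11110011 → 4-byte char (#4). Advance 4.
Byte at offset 15: 0xC2 = 11000010 → 2-byte char (#5). Advance 2.
Byte at offset 17: 0xEA = 11101010 → 3-byte char (#6). Advance 3.
Byte at offset 20: 0xC2 = 11000010 → 2-byte char (#7). Advance 2.
Byte at offset 22: 0xEB = 11101011 → 3-byte char (#8). Advance 3.
Reached end at offset 25 after 8 code points.

8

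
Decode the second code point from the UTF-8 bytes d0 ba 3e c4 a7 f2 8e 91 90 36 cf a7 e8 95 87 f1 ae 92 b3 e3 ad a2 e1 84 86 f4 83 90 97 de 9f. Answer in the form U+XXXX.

U+003E

Offset 0: leading byte 0xD0 = 11010000 → 2-byte char #1 = D0 BA.
Offset 2: leading byte 0x3E = 00111110 → 1-byte char #2 = 3E.
Leading byte 0x3E = 00111110 matches 0xxxxxxx → 1-byte sequence.
Byte 1: 0x3E = 00111110, payload 0111110 (7 bits).
Concatenate: 0111110 = 0x3E (7 bits → U+003E).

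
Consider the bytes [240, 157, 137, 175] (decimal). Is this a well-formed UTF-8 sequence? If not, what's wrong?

valid

Leading byte 0xF0 = 11110000 → 4-byte form.
Continuation bytes 0x9D=10011101, 0x89=10001001, 0xAF=10101111 all match 10xxxxxx.
Decoded value 0x1D26F is ≥ 0x10000 (shortest form) and not a surrogate.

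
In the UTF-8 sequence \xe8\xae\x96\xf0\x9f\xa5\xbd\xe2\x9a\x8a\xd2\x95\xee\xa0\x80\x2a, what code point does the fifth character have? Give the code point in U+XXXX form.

U+E800

Offset 0: leading byte 0xE8 = 11101000 → 3-byte char #1 = E8 AE 96.
Offset 3: leading byte 0xF0 = 11110000 → 4-byte char #2 = F0 9F A5 BD.
Offset 7: leading byte 0xE2 = 11100010 → 3-byte char #3 = E2 9A 8A.
Offset 10: leading byte 0xD2 = 11010010 → 2-byte char #4 = D2 95.
Offset 12: leading byte 0xEE = 11101110 → 3-byte char #5 = EE A0 80.
Leading byte 0xEE = 11101110 matches 1110xxxx → 3-byte sequence.
Byte 1: 0xEE = 11101110, payload 1110 (4 bits).
Byte 2: 0xA0 = 10100000 (10xxxxxx ✓), payload 100000.
Byte 3: 0x80 = 10000000 (10xxxxxx ✓), payload 000000.
Concatenate: 1110100000000000 = 0xE800 (16 bits → U+E800).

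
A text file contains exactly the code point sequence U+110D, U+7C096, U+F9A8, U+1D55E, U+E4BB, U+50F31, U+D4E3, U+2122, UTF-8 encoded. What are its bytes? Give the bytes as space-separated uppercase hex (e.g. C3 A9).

E1 84 8D F1 BC 82 96 EF A6 A8 F0 9D 95 9E EE 92 BB F1 90 BC B1 ED 93 A3 E2 84 A2

U+110D: 3-byte form → E1 84 8D.
U+7C096: 4-byte form → F1 BC 82 96.
U+F9A8: 3-byte form → EF A6 A8.
U+1D55E: 4-byte form → F0 9D 95 9E.
U+E4BB: 3-byte form → EE 92 BB.
U+50F31: 4-byte form → F1 90 BC B1.
U+D4E3: 3-byte form → ED 93 A3.
U+2122: 3-byte form → E2 84 A2.
Concatenated (27 bytes): E1 84 8D F1 BC 82 96 EF A6 A8 F0 9D 95 9E EE 92 BB F1 90 BC B1 ED 93 A3 E2 84 A2.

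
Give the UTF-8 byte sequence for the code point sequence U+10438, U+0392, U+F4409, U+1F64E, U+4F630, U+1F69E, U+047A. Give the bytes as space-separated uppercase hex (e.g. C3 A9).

U+10438: 4-byte form → F0 90 90 B8.
U+0392: 2-byte form → CE 92.
U+F4409: 4-byte form → F3 B4 90 89.
U+1F64E: 4-byte form → F0 9F 99 8E.
U+4F630: 4-byte form → F1 8F 98 B0.
U+1F69E: 4-byte form → F0 9F 9A 9E.
U+047A: 2-byte form → D1 BA.
Concatenated (24 bytes): F0 90 90 B8 CE 92 F3 B4 90 89 F0 9F 99 8E F1 8F 98 B0 F0 9F 9A 9E D1 BA.

F0 90 90 B8 CE 92 F3 B4 90 89 F0 9F 99 8E F1 8F 98 B0 F0 9F 9A 9E D1 BA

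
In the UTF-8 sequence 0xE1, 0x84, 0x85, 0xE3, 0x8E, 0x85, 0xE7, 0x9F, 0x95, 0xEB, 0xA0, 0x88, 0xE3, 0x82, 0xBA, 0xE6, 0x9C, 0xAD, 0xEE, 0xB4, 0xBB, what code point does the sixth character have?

U+672D

Offset 0: leading byte 0xE1 = 11100001 → 3-byte char #1 = E1 84 85.
Offset 3: leading byte 0xE3 = 11100011 → 3-byte char #2 = E3 8E 85.
Offset 6: leading byte 0xE7 = 11100111 → 3-byte char #3 = E7 9F 95.
Offset 9: leading byte 0xEB = 11101011 → 3-byte char #4 = EB A0 88.
Offset 12: leading byte 0xE3 = 11100011 → 3-byte char #5 = E3 82 BA.
Offset 15: leading byte 0xE6 = 11100110 → 3-byte char #6 = E6 9C AD.
Leading byte 0xE6 = 11100110 matches 1110xxxx → 3-byte sequence.
Byte 1: 0xE6 = 11100110, payload 0110 (4 bits).
Byte 2: 0x9C = 10011100 (10xxxxxx ✓), payload 011100.
Byte 3: 0xAD = 10101101 (10xxxxxx ✓), payload 101101.
Concatenate: 0110011100101101 = 0x672D (16 bits → U+672D).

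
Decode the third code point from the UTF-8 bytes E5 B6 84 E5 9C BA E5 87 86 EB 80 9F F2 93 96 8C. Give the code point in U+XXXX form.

Offset 0: leading byte 0xE5 = 11100101 → 3-byte char #1 = E5 B6 84.
Offset 3: leading byte 0xE5 = 11100101 → 3-byte char #2 = E5 9C BA.
Offset 6: leading byte 0xE5 = 11100101 → 3-byte char #3 = E5 87 86.
Leading byte 0xE5 = 11100101 matches 1110xxxx → 3-byte sequence.
Byte 1: 0xE5 = 11100101, payload 0101 (4 bits).
Byte 2: 0x87 = 10000111 (10xxxxxx ✓), payload 000111.
Byte 3: 0x86 = 10000110 (10xxxxxx ✓), payload 000110.
Concatenate: 0101000111000110 = 0x51C6 (16 bits → U+51C6).

U+51C6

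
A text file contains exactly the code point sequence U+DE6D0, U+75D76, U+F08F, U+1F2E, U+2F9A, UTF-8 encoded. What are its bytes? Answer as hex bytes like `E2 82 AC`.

F3 9E 9B 90 F1 B5 B5 B6 EF 82 8F E1 BC AE E2 BE 9A

U+DE6D0: 4-byte form → F3 9E 9B 90.
U+75D76: 4-byte form → F1 B5 B5 B6.
U+F08F: 3-byte form → EF 82 8F.
U+1F2E: 3-byte form → E1 BC AE.
U+2F9A: 3-byte form → E2 BE 9A.
Concatenated (17 bytes): F3 9E 9B 90 F1 B5 B5 B6 EF 82 8F E1 BC AE E2 BE 9A.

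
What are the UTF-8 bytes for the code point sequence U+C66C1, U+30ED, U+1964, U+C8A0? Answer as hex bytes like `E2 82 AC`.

U+C66C1: 4-byte form → F3 86 9B 81.
U+30ED: 3-byte form → E3 83 AD.
U+1964: 3-byte form → E1 A5 A4.
U+C8A0: 3-byte form → EC A2 A0.
Concatenated (13 bytes): F3 86 9B 81 E3 83 AD E1 A5 A4 EC A2 A0.

F3 86 9B 81 E3 83 AD E1 A5 A4 EC A2 A0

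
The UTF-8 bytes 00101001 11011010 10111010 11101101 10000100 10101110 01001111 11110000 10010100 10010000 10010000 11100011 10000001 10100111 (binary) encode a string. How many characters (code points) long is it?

6

Byte at offset 0: 0x29 = 00101001 → 1-byte char (#1). Advance 1.
Byte at offset 1: 0xDA = 11011010 → 2-byte char (#2). Advance 2.
Byte at offset 3: 0xED = 11101101 → 3-byte char (#3). Advance 3.
Byte at offset 6: 0x4F = 01001111 → 1-byte char (#4). Advance 1.
Byte at offset 7: 0xF0 = 11110000 → 4-byte char (#5). Advance 4.
Byte at offset 11: 0xE3 = 11100011 → 3-byte char (#6). Advance 3.
Reached end at offset 14 after 6 code points.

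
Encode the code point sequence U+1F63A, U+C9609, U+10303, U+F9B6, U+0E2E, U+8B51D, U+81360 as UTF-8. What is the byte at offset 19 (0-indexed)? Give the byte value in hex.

U+1F63A → 4-byte form F0 9F 98 BA at offsets 0–3.
U+C9609 → 4-byte form F3 89 98 89 at offsets 4–7.
U+10303 → 4-byte form F0 90 8C 83 at offsets 8–11.
U+F9B6 → 3-byte form EF A6 B6 at offsets 12–14.
U+0E2E → 3-byte form E0 B8 AE at offsets 15–17.
U+8B51D → 4-byte form F2 8B 94 9D at offsets 18–21.
Offset 19 falls in char 6's range; it's byte 2 of F2 8B 94 9D = 0x8B.

0x8B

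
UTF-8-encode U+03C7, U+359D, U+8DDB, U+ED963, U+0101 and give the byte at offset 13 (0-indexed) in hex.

0x81

U+03C7 → 2-byte form CF 87 at offsets 0–1.
U+359D → 3-byte form E3 96 9D at offsets 2–4.
U+8DDB → 3-byte form E8 B7 9B at offsets 5–7.
U+ED963 → 4-byte form F3 AD A5 A3 at offsets 8–11.
U+0101 → 2-byte form C4 81 at offsets 12–13.
Offset 13 falls in char 5's range; it's byte 2 of C4 81 = 0x81.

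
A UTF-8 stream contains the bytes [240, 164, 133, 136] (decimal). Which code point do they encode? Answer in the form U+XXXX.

U+24148

Leading byte 0xF0 = 11110000 matches 11110xxx → 4-byte sequence.
Byte 1: 0xF0 = 11110000, payload 000 (3 bits).
Byte 2: 0xA4 = 10100100 (10xxxxxx ✓), payload 100100.
Byte 3: 0x85 = 10000101 (10xxxxxx ✓), payload 000101.
Byte 4: 0x88 = 10001000 (10xxxxxx ✓), payload 001000.
Concatenate: 000100100000101001000 = 0x24148 (21 bits → U+24148).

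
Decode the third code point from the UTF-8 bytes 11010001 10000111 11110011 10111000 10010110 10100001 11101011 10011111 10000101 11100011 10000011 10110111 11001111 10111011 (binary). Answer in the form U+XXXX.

Offset 0: leading byte 0xD1 = 11010001 → 2-byte char #1 = D1 87.
Offset 2: leading byte 0xF3 = 11110011 → 4-byte char #2 = F3 B8 96 A1.
Offset 6: leading byte 0xEB = 11101011 → 3-byte char #3 = EB 9F 85.
Leading byte 0xEB = 11101011 matches 1110xxxx → 3-byte sequence.
Byte 1: 0xEB = 11101011, payload 1011 (4 bits).
Byte 2: 0x9F = 10011111 (10xxxxxx ✓), payload 011111.
Byte 3: 0x85 = 10000101 (10xxxxxx ✓), payload 000101.
Concatenate: 1011011111000101 = 0xB7C5 (16 bits → U+B7C5).

U+B7C5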